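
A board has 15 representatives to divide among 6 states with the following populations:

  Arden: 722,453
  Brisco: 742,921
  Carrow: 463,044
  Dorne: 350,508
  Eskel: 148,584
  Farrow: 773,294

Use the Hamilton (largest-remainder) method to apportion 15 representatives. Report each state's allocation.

Total 3200804; standard divisor 3200804/15 ≈ 213386.933.
Standard quotas: Arden 3.3856, Brisco 3.4816, Carrow 2.1700, Dorne 1.6426, Eskel 0.6963, Farrow 3.6239.
Lower quotas: Arden 3, Brisco 3, Carrow 2, Dorne 1, Eskel 0, Farrow 3 (sum 12, leaving 3 seats).
Remainders in descending order: Eskel 0.6963, Dorne 0.6426, Farrow 0.6239, Brisco 0.4816, Arden 0.3856, Carrow 0.1700.
The surplus seats go to Eskel, Dorne, Farrow.

Arden 3, Brisco 3, Carrow 2, Dorne 2, Eskel 1, Farrow 4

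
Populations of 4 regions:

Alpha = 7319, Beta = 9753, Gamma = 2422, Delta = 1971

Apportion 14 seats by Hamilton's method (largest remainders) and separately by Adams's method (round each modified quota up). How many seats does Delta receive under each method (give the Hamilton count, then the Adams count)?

Hamilton: Alpha 5, Beta 6, Gamma 2, Delta 1.
Adams: Alpha 4, Beta 6, Gamma 2, Delta 2.
Delta gets 1 under Hamilton and 2 under Adams.

1 and 2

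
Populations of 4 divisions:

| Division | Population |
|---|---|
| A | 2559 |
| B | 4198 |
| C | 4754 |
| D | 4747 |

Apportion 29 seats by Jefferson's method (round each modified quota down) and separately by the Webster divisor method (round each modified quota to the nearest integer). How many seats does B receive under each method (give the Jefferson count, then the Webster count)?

7 and 8

Jefferson: A 4, B 7, C 9, D 9.
Webster: A 5, B 8, C 8, D 8.
B gets 7 under Jefferson and 8 under Webster.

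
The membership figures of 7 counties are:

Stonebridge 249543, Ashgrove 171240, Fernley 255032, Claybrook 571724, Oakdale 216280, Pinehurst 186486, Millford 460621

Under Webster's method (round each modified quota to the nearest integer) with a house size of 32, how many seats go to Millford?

Standard divisor 2110926/32 ≈ 65966.438; standard quotas: Stonebridge 3.783, Ashgrove 2.596, Fernley 3.866, Claybrook 8.667, Oakdale 3.279, Pinehurst 2.827, Millford 6.983.
Rounding to the nearest integer gives 4, 3, 4, 9, 3, 3, 7 = 33 seats, so the divisor must be adjusted.
With modified divisor 67900: modified quotas Stonebridge 3.675, Ashgrove 2.522, Fernley 3.756, Claybrook 8.420, Oakdale 3.185, Pinehurst 2.746, Millford 6.784.
Rounding to the nearest integer: Stonebridge 4, Ashgrove 3, Fernley 4, Claybrook 8, Oakdale 3, Pinehurst 3, Millford 7 (total 32).
Millford receives 7.

7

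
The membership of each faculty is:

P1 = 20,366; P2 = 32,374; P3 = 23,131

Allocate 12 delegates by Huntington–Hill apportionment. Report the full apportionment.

With divisor 6294: modified quotas P1 3.236, P2 5.144, P3 3.675.
Geometric-mean thresholds: P1 √(3·4)=3.464, P2 √(5·6)=5.477, P3 √(3·4)=3.464.
Each quota rounded against its threshold gives P1 3, P2 5, P3 4 (total 12).

P1=3, P2=5, P3=4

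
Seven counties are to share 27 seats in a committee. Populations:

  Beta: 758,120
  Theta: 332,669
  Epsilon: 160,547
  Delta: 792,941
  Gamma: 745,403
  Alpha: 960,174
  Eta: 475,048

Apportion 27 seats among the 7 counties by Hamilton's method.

The standard divisor is 4224902/27 ≈ 156477.852.
Standard quotas: Beta 4.8449, Theta 2.1260, Epsilon 1.0260, Delta 5.0674, Gamma 4.7636, Alpha 6.1362, Eta 3.0359.
Lower quotas: Beta 4, Theta 2, Epsilon 1, Delta 5, Gamma 4, Alpha 6, Eta 3 (sum 25, leaving 2 seats).
Remainders in descending order: Beta 0.8449, Gamma 0.7636, Alpha 0.1362, Theta 0.1260, Delta 0.0674, Eta 0.0359, Epsilon 0.0260.
Largest remainders: Beta, Gamma receive the extra seats.

Beta=5, Theta=2, Epsilon=1, Delta=5, Gamma=5, Alpha=6, Eta=3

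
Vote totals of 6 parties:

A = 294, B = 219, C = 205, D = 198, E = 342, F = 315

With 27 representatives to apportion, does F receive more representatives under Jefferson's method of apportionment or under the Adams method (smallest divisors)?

Jefferson

Jefferson: A 5, B 4, C 3, D 3, E 6, F 6.
Adams: A 5, B 4, C 4, D 3, E 6, F 5.
F gets 6 under Jefferson and 5 under Adams.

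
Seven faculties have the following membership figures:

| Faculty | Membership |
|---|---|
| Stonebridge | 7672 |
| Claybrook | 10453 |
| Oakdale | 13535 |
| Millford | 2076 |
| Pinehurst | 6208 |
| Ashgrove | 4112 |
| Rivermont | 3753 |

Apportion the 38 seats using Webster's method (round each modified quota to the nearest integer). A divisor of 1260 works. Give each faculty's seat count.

Stonebridge 6; Claybrook 8; Oakdale 11; Millford 2; Pinehurst 5; Ashgrove 3; Rivermont 3

With modified divisor 1260: modified quotas Stonebridge 6.089, Claybrook 8.296, Oakdale 10.742, Millford 1.648, Pinehurst 4.927, Ashgrove 3.263, Rivermont 2.979.
Rounding to the nearest integer: Stonebridge 6, Claybrook 8, Oakdale 11, Millford 2, Pinehurst 5, Ashgrove 3, Rivermont 3 (total 38).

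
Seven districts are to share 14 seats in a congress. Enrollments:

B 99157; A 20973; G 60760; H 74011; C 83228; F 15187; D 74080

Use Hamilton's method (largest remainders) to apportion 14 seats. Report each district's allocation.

The standard divisor is 427396/14 ≈ 30528.286.
Standard quotas: B 3.2480, A 0.6870, G 1.9903, H 2.4243, C 2.7263, F 0.4975, D 2.4266.
Lower quotas: B 3, A 0, G 1, H 2, C 2, F 0, D 2 (sum 10, leaving 4 seats).
Remainders in descending order: G 0.9903, C 0.7263, A 0.6870, F 0.4975, D 0.4266, H 0.4243, B 0.2480.
The surplus seats go to G, C, A, F.

B: 3, A: 1, G: 2, H: 2, C: 3, F: 1, D: 2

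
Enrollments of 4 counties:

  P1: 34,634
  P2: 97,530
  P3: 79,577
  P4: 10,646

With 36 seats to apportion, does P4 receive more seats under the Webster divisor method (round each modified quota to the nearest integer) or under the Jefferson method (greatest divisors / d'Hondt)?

Webster

Webster: P1 6, P2 15, P3 13, P4 2.
Jefferson: P1 6, P2 16, P3 13, P4 1.
P4 gets 2 under Webster and 1 under Jefferson.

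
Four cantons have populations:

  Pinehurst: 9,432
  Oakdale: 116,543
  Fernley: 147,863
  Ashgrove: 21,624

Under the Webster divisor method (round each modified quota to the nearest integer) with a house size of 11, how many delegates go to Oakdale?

4

Standard divisor 295462/11 ≈ 26860.182; standard quotas: Pinehurst 0.351, Oakdale 4.339, Fernley 5.505, Ashgrove 0.805.
Rounding to the nearest integer gives Pinehurst 0, Oakdale 4, Fernley 6, Ashgrove 1 — total 11, matching the house size, so no adjustment is needed.
Oakdale receives 4.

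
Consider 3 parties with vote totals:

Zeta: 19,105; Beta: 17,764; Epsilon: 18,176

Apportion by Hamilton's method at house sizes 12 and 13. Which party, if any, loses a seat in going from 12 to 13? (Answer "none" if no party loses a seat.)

At 12 seats: Zeta 4, Beta 4, Epsilon 4.
At 13 seats: Zeta 5, Beta 4, Epsilon 4.
No party's allocation decreased.

none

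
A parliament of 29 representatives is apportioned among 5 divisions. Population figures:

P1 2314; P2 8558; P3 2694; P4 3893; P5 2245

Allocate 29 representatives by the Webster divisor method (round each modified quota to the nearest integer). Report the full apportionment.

P1=3; P2=13; P3=4; P4=6; P5=3

Standard divisor 19704/29 ≈ 679.448; standard quotas: P1 3.406, P2 12.596, P3 3.965, P4 5.730, P5 3.304.
Rounding to the nearest integer gives P1 3, P2 13, P3 4, P4 6, P5 3 — total 29, matching the house size, so no adjustment is needed.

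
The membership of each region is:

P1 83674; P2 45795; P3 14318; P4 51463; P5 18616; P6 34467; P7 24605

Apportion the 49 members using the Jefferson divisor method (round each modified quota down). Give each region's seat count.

Standard divisor 272938/49 ≈ 5570.163; standard quotas: P1 15.022, P2 8.221, P3 2.570, P4 9.239, P5 3.342, P6 6.188, P7 4.417.
Rounding down gives 15, 8, 2, 9, 3, 6, 4 = 47 seats, so the divisor must be adjusted.
With modified divisor 5100: modified quotas P1 16.407, P2 8.979, P3 2.807, P4 10.091, P5 3.650, P6 6.758, P7 4.825.
Rounding down: P1 16, P2 8, P3 2, P4 10, P5 3, P6 6, P7 4 (total 49).

P1 16; P2 8; P3 2; P4 10; P5 3; P6 6; P7 4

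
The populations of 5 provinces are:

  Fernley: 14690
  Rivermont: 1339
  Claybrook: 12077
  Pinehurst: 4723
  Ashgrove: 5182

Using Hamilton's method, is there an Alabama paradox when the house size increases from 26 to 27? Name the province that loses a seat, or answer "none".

none

At 26 seats: Fernley 10, Rivermont 1, Claybrook 8, Pinehurst 3, Ashgrove 4.
At 27 seats: Fernley 10, Rivermont 1, Claybrook 9, Pinehurst 3, Ashgrove 4.
No province's allocation decreased.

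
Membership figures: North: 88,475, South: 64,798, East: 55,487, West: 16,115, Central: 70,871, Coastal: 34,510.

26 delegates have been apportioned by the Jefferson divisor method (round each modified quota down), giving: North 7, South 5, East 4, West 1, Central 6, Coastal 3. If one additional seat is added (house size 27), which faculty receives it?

Priority for the next seat is population ÷ (current seats + 1).
Priorities: North 11059.375, South 10799.667, East 11097.400, West 8057.500, Central 10124.429, Coastal 8627.500.
Highest priority: East.

East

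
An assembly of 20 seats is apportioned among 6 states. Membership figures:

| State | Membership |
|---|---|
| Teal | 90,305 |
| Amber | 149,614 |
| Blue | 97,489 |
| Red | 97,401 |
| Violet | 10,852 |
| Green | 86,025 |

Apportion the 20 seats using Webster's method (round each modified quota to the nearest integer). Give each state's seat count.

Teal 3; Amber 6; Blue 4; Red 4; Violet 0; Green 3

Standard divisor 531686/20 ≈ 26584.3; standard quotas: Teal 3.397, Amber 5.628, Blue 3.667, Red 3.664, Violet 0.408, Green 3.236.
Rounding to the nearest integer gives Teal 3, Amber 6, Blue 4, Red 4, Violet 0, Green 3 — total 20, matching the house size, so no adjustment is needed.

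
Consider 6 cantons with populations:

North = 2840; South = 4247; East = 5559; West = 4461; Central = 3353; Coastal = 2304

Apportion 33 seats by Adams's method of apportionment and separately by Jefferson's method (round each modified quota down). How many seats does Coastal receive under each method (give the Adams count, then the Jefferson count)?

Adams: North 4, South 6, East 8, West 6, Central 5, Coastal 4.
Jefferson: North 4, South 6, East 8, West 7, Central 5, Coastal 3.
Coastal gets 4 under Adams and 3 under Jefferson.

4 and 3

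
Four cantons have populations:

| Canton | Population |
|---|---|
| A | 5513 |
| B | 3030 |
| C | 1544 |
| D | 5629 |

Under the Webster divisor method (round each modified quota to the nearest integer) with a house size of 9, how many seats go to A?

3

Standard divisor 15716/9 ≈ 1746.222; standard quotas: A 3.157, B 1.735, C 0.884, D 3.224.
Rounding to the nearest integer gives A 3, B 2, C 1, D 3 — total 9, matching the house size, so no adjustment is needed.
A receives 3.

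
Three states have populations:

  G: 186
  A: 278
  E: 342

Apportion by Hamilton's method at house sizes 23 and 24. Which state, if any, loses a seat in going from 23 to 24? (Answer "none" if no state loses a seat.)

At 23 seats: G 5, A 8, E 10.
At 24 seats: G 6, A 8, E 10.
No state's allocation decreased.

none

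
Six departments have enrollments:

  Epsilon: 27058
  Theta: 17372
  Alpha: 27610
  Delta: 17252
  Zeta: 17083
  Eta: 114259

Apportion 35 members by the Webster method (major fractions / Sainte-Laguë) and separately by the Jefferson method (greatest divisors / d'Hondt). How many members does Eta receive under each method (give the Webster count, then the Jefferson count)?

Webster: Epsilon 4, Theta 3, Alpha 4, Delta 3, Zeta 3, Eta 18.
Jefferson: Epsilon 4, Theta 3, Alpha 4, Delta 3, Zeta 2, Eta 19.
Eta gets 18 under Webster and 19 under Jefferson.

18 and 19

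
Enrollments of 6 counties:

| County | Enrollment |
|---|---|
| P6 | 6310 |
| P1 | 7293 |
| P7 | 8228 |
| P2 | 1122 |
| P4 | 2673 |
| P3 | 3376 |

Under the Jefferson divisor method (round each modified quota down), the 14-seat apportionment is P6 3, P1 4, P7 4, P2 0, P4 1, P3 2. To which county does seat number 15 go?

Priority for the next seat is population ÷ (current seats + 1).
Priorities: P6 1577.500, P1 1458.600, P7 1645.600, P2 1122.000, P4 1336.500, P3 1125.333.
Highest priority: P7.

P7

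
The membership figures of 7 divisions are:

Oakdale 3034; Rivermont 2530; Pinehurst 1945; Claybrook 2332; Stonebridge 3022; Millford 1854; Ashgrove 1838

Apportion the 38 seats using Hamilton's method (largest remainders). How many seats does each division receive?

Oakdale: 7; Rivermont: 6; Pinehurst: 5; Claybrook: 5; Stonebridge: 7; Millford: 4; Ashgrove: 4

The standard divisor is 16555/38 ≈ 435.658.
Standard quotas: Oakdale 6.964, Rivermont 5.807, Pinehurst 4.465, Claybrook 5.353, Stonebridge 6.937, Millford 4.256, Ashgrove 4.219.
Lower quotas: Oakdale 6, Rivermont 5, Pinehurst 4, Claybrook 5, Stonebridge 6, Millford 4, Ashgrove 4 (sum 34, leaving 4 seats).
Remainders in descending order: Oakdale 0.964, Stonebridge 0.937, Rivermont 0.807, Pinehurst 0.465, Claybrook 0.353, Millford 0.256, Ashgrove 0.219.
Largest remainders: Oakdale, Stonebridge, Rivermont, Pinehurst receive the extra seats.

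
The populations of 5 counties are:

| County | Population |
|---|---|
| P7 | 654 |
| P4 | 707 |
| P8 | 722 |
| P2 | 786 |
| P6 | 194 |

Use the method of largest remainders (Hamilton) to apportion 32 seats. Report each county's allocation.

Total 3063; standard divisor 3063/32 ≈ 95.719.
Standard quotas: P7 6.833, P4 7.386, P8 7.543, P2 8.212, P6 2.027.
Lower quotas: P7 6, P4 7, P8 7, P2 8, P6 2 (sum 30, leaving 2 seats).
Remainders in descending order: P7 0.833, P8 0.543, P4 0.386, P2 0.212, P6 0.027.
Largest remainders: P7, P8 receive the extra seats.

P7=7; P4=7; P8=8; P2=8; P6=2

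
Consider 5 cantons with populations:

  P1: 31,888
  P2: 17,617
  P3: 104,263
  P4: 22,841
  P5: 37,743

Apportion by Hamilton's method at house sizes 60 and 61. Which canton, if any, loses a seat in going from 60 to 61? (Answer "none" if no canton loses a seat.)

At 60 seats: P1 9, P2 5, P3 29, P4 6, P5 11.
At 61 seats: P1 9, P2 5, P3 30, P4 6, P5 11.
No canton's allocation decreased.

none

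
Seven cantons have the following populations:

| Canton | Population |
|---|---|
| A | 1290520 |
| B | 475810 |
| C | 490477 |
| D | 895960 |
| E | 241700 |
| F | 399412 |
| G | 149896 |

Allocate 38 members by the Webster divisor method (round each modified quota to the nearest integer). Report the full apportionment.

A 12; B 5; C 5; D 9; E 2; F 4; G 1

Standard divisor 3943775/38 ≈ 103783.553; standard quotas: A 12.435, B 4.585, C 4.726, D 8.633, E 2.329, F 3.849, G 1.444.
Rounding to the nearest integer gives A 12, B 5, C 5, D 9, E 2, F 4, G 1 — total 38, matching the house size, so no adjustment is needed.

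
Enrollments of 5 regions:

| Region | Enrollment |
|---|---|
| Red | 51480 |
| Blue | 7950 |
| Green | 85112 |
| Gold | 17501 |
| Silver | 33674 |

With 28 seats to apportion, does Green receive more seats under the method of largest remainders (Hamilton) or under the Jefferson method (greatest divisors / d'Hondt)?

Jefferson

Hamilton: Red 7, Blue 1, Green 12, Gold 3, Silver 5.
Jefferson: Red 7, Blue 1, Green 13, Gold 2, Silver 5.
Green gets 12 under Hamilton and 13 under Jefferson.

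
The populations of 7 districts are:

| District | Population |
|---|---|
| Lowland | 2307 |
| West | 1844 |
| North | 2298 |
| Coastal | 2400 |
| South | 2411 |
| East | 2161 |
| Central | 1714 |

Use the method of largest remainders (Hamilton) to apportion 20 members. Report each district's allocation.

Lowland=3, West=3, North=3, Coastal=3, South=3, East=3, Central=2

Total 15135; standard divisor 15135/20 ≈ 756.75.
Standard quotas: Lowland 3.049, West 2.437, North 3.037, Coastal 3.171, South 3.186, East 2.856, Central 2.265.
Lower quotas: Lowland 3, West 2, North 3, Coastal 3, South 3, East 2, Central 2 (sum 18, leaving 2 seats).
Remainders in descending order: East 0.856, West 0.437, Central 0.265, South 0.186, Coastal 0.171, Lowland 0.049, North 0.037.
Largest remainders: East, West receive the extra seats.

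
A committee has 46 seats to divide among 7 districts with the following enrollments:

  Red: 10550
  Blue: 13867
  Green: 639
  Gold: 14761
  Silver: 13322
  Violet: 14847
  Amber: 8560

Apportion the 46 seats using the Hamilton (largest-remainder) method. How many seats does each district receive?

Red 6, Blue 8, Green 1, Gold 9, Silver 8, Violet 9, Amber 5

The standard divisor is 76546/46 ≈ 1664.043.
Standard quotas: Red 6.3400, Blue 8.3333, Green 0.3840, Gold 8.8706, Silver 8.0058, Violet 8.9222, Amber 5.1441.
Lower quotas: Red 6, Blue 8, Green 0, Gold 8, Silver 8, Violet 8, Amber 5 (sum 43, leaving 3 seats).
Remainders in descending order: Violet 0.9222, Gold 0.8706, Green 0.3840, Red 0.3400, Blue 0.3333, Amber 0.1441, Silver 0.0058.
The surplus seats go to Violet, Gold, Green.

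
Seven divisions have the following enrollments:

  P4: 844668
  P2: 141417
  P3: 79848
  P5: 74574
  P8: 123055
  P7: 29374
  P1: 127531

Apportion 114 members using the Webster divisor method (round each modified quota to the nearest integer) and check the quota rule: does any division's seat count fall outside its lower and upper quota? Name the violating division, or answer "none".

P4

Standard quotas: P4 67.789, P2 11.349, P3 6.408, P5 5.985, P8 9.876, P7 2.357, P1 10.235.
Webster allocation: P4 69, P2 11, P3 6, P5 6, P8 10, P7 2, P1 10.
P4 has quota 67.789 (lower 67, upper 68) but receives 69 — outside the quota interval.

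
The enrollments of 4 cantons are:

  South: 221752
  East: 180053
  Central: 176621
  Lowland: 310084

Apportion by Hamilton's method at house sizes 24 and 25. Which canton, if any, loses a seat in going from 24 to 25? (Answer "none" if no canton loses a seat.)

At 24 seats: South 6, East 5, Central 5, Lowland 8.
At 25 seats: South 6, East 5, Central 5, Lowland 9.
No canton's allocation decreased.

none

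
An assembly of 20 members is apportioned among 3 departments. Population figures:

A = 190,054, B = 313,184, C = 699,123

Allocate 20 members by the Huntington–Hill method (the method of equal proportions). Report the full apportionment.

With divisor 59015: modified quotas A 3.220, B 5.307, C 11.847.
Geometric-mean thresholds: A √(3·4)=3.464, B √(5·6)=5.477, C √(11·12)=11.489.
Each quota rounded against its threshold gives A 3, B 5, C 12 (total 20).

A: 3; B: 5; C: 12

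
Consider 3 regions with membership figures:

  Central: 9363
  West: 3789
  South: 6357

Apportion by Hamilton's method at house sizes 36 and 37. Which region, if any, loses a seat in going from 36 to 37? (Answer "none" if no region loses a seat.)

At 36 seats: Central 17, West 7, South 12.
At 37 seats: Central 18, West 7, South 12.
No region's allocation decreased.

none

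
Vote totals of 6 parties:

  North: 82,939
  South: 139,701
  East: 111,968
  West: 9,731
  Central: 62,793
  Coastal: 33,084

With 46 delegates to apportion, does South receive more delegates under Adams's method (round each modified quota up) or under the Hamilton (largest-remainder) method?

Hamilton

Adams: North 9, South 14, East 11, West 1, Central 7, Coastal 4.
Hamilton: North 9, South 15, East 12, West 1, Central 6, Coastal 3.
South gets 14 under Adams and 15 under Hamilton.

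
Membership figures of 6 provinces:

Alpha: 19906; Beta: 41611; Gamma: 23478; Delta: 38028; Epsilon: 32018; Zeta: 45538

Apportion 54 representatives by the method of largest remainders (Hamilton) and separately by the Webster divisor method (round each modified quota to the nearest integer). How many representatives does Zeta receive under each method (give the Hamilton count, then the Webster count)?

12 and 13

Hamilton: Alpha 6, Beta 11, Gamma 6, Delta 10, Epsilon 9, Zeta 12.
Webster: Alpha 5, Beta 11, Gamma 6, Delta 10, Epsilon 9, Zeta 13.
Zeta gets 12 under Hamilton and 13 under Webster.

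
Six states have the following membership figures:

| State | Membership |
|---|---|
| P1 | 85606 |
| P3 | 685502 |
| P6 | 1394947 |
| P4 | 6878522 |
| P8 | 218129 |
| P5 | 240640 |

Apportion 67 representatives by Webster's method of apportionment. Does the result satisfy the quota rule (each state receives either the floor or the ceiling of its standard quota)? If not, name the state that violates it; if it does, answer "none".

P4

Standard quotas: P1 0.604, P3 4.833, P6 9.835, P4 48.495, P8 1.538, P5 1.697.
Webster allocation: P1 1, P3 5, P6 10, P4 47, P8 2, P5 2.
P4 has quota 48.495 (lower 48, upper 49) but receives 47 — outside the quota interval.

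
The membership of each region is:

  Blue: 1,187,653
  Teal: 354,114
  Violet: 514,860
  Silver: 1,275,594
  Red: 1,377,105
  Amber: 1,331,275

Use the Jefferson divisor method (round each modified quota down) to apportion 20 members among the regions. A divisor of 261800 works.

With modified divisor 261800: modified quotas Blue 4.536, Teal 1.353, Violet 1.967, Silver 4.872, Red 5.260, Amber 5.085.
Rounding down: Blue 4, Teal 1, Violet 1, Silver 4, Red 5, Amber 5 (total 20).

Blue 4; Teal 1; Violet 1; Silver 4; Red 5; Amber 5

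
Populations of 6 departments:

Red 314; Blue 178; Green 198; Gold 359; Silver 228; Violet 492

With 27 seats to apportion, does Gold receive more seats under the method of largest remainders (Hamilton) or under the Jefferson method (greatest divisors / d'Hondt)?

Hamilton: Red 5, Blue 3, Green 3, Gold 5, Silver 3, Violet 8.
Jefferson: Red 5, Blue 2, Green 3, Gold 6, Silver 3, Violet 8.
Gold gets 5 under Hamilton and 6 under Jefferson.

Jefferson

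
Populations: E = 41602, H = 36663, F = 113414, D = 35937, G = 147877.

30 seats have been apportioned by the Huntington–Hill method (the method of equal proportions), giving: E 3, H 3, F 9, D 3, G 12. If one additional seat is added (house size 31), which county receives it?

Priority for the next seat is population ÷ (√(s·(s+1))).
Priorities: E 12009.463, H 10583.696, F 11954.885, D 10374.118, G 11839.636.
Highest priority: E.

E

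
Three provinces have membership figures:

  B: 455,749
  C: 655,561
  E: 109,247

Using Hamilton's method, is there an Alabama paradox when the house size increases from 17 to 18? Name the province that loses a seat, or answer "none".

At 17 seats: B 6, C 9, E 2.
At 18 seats: B 7, C 10, E 1.
E drops from 2 to 1.

E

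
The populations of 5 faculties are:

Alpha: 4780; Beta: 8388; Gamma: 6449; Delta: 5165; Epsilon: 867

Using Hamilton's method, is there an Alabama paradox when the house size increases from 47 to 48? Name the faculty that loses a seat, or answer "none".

Epsilon

At 47 seats: Alpha 9, Beta 15, Gamma 12, Delta 9, Epsilon 2.
At 48 seats: Alpha 9, Beta 16, Gamma 12, Delta 10, Epsilon 1.
Epsilon drops from 2 to 1.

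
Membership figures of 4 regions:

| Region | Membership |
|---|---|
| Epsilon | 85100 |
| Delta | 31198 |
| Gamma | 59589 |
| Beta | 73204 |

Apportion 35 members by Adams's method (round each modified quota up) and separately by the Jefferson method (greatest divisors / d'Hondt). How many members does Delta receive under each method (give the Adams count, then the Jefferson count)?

5 and 4

Adams: Epsilon 12, Delta 5, Gamma 8, Beta 10.
Jefferson: Epsilon 12, Delta 4, Gamma 8, Beta 11.
Delta gets 5 under Adams and 4 under Jefferson.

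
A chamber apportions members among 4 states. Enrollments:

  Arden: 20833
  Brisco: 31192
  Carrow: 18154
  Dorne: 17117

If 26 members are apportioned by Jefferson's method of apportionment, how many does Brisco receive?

Standard divisor 87296/26 ≈ 3357.538; standard quotas: Arden 6.205, Brisco 9.290, Carrow 5.407, Dorne 5.098.
Rounding down gives 6, 9, 5, 5 = 25 seats, so the divisor must be adjusted.
With modified divisor 3100: modified quotas Arden 6.720, Brisco 10.062, Carrow 5.856, Dorne 5.522.
Rounding down: Arden 6, Brisco 10, Carrow 5, Dorne 5 (total 26).
Brisco receives 10.

10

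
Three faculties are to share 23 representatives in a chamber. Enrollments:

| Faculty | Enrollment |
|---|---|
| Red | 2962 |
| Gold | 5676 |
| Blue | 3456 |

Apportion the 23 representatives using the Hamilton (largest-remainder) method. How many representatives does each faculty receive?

Standard divisor: 12094 ÷ 23 ≈ 525.826.
Standard quotas: Red 5.6330, Gold 10.7944, Blue 6.5725.
Lower quotas: Red 5, Gold 10, Blue 6 (sum 21, leaving 2 seats).
Remainders in descending order: Gold 0.7944, Red 0.6330, Blue 0.5725.
Largest remainders: Gold, Red receive the extra seats.

Red 6; Gold 11; Blue 6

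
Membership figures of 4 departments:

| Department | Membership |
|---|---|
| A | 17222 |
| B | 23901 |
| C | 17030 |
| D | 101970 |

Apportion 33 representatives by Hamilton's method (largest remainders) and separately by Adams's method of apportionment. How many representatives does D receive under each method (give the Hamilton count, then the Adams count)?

21 and 20

Hamilton: A 4, B 5, C 3, D 21.
Adams: A 4, B 5, C 4, D 20.
D gets 21 under Hamilton and 20 under Adams.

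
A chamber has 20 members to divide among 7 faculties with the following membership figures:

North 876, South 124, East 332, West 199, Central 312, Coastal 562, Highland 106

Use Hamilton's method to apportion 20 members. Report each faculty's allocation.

North 7; South 1; East 3; West 2; Central 2; Coastal 4; Highland 1

Total 2511; standard divisor 2511/20 ≈ 125.55.
Standard quotas: North 6.977, South 0.988, East 2.644, West 1.585, Central 2.485, Coastal 4.476, Highland 0.844.
Lower quotas: North 6, South 0, East 2, West 1, Central 2, Coastal 4, Highland 0 (sum 15, leaving 5 seats).
Remainders in descending order: South 0.988, North 0.977, Highland 0.844, East 0.644, West 0.585, Central 0.485, Coastal 0.476.
The surplus seats go to South, North, Highland, East, West.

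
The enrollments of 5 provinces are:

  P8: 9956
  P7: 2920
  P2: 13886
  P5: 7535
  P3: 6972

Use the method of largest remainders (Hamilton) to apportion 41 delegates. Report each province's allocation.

Total 41269; standard divisor 41269/41 ≈ 1006.561.
Standard quotas: P8 9.8911, P7 2.9010, P2 13.7955, P5 7.4859, P3 6.9266.
Lower quotas: P8 9, P7 2, P2 13, P5 7, P3 6 (sum 37, leaving 4 seats).
Remainders in descending order: P3 0.9266, P7 0.9010, P8 0.8911, P2 0.7955, P5 0.4859.
Largest remainders: P3, P7, P8, P2 receive the extra seats.

P8 10; P7 3; P2 14; P5 7; P3 7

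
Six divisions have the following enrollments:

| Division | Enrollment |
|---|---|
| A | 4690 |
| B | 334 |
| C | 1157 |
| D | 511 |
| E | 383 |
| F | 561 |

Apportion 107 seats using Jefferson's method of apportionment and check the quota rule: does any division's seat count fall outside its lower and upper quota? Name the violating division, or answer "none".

A

Standard quotas: A 65.719, B 4.680, C 16.213, D 7.160, E 5.367, F 7.861.
Jefferson allocation: A 67, B 4, C 16, D 7, E 5, F 8.
A has quota 65.719 (lower 65, upper 66) but receives 67 — outside the quota interval.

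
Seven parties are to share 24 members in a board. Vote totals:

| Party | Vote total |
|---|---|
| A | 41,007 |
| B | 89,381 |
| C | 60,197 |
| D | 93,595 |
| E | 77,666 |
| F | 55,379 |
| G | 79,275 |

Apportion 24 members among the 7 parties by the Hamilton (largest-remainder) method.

A: 2, B: 4, C: 3, D: 4, E: 4, F: 3, G: 4

The standard divisor is 496500/24 ≈ 20687.5.
Standard quotas: A 1.9822, B 4.3205, C 2.9098, D 4.5242, E 3.7542, F 2.6769, G 3.8320.
Lower quotas: A 1, B 4, C 2, D 4, E 3, F 2, G 3 (sum 19, leaving 5 seats).
Remainders in descending order: A 0.9822, C 0.9098, G 0.8320, E 0.7542, F 0.6769, D 0.5242, B 0.3205.
The surplus seats go to A, C, G, E, F.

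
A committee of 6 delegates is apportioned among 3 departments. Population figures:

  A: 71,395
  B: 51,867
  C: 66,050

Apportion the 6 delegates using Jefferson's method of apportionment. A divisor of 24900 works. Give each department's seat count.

A 2, B 2, C 2

With modified divisor 24900: modified quotas A 2.867, B 2.083, C 2.653.
Rounding down: A 2, B 2, C 2 (total 6).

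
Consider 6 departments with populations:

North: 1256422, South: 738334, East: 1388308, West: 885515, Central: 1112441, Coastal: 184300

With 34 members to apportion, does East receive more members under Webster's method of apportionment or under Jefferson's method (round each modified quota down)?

Webster: North 8, South 5, East 8, West 5, Central 7, Coastal 1.
Jefferson: North 8, South 4, East 9, West 5, Central 7, Coastal 1.
East gets 8 under Webster and 9 under Jefferson.

Jefferson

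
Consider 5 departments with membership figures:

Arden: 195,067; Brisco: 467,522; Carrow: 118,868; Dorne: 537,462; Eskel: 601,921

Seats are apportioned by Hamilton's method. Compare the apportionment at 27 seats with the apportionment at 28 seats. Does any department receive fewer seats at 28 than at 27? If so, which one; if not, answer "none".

Carrow

At 27 seats: Arden 3, Brisco 7, Carrow 2, Dorne 7, Eskel 8.
At 28 seats: Arden 3, Brisco 7, Carrow 1, Dorne 8, Eskel 9.
Carrow drops from 2 to 1.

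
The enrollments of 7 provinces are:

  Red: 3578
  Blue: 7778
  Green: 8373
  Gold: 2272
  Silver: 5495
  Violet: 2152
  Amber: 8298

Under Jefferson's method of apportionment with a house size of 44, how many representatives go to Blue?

9

Standard divisor 37946/44 ≈ 862.409; standard quotas: Red 4.149, Blue 9.019, Green 9.709, Gold 2.634, Silver 6.372, Violet 2.495, Amber 9.622.
Rounding down gives 4, 9, 9, 2, 6, 2, 9 = 41 seats, so the divisor must be adjusted.
With modified divisor 780: modified quotas Red 4.587, Blue 9.972, Green 10.735, Gold 2.913, Silver 7.045, Violet 2.759, Amber 10.638.
Rounding down: Red 4, Blue 9, Green 10, Gold 2, Silver 7, Violet 2, Amber 10 (total 44).
Blue receives 9.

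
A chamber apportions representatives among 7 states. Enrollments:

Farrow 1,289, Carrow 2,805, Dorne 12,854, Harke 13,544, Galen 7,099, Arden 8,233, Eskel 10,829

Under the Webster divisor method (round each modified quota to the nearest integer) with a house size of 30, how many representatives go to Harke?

Standard divisor 56653/30 ≈ 1888.433; standard quotas: Farrow 0.683, Carrow 1.485, Dorne 6.807, Harke 7.172, Galen 3.759, Arden 4.360, Eskel 5.734.
Rounding to the nearest integer gives Farrow 1, Carrow 1, Dorne 7, Harke 7, Galen 4, Arden 4, Eskel 6 — total 30, matching the house size, so no adjustment is needed.
Harke receives 7.

7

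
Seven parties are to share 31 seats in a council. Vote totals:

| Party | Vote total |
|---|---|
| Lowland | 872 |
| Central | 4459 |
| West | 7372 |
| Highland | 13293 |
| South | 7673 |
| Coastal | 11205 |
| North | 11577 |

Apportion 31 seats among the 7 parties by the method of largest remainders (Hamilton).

Total 56451; standard divisor 56451/31 = 1821.
Standard quotas: Lowland 0.4789, Central 2.4487, West 4.0483, Highland 7.2998, South 4.2136, Coastal 6.1532, North 6.3575.
Lower quotas: Lowland 0, Central 2, West 4, Highland 7, South 4, Coastal 6, North 6 (sum 29, leaving 2 seats).
Remainders in descending order: Lowland 0.4789, Central 0.4487, North 0.3575, Highland 0.2998, South 0.2136, Coastal 0.1532, West 0.0483.
The surplus seats go to Lowland, Central.

Lowland 1; Central 3; West 4; Highland 7; South 4; Coastal 6; North 6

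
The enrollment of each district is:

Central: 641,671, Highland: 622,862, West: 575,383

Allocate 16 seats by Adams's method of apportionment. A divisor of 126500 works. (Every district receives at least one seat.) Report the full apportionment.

With modified divisor 126500: modified quotas Central 5.072, Highland 4.924, West 4.548.
Rounding up: Central 6, Highland 5, West 5 (total 16).

Central 6; Highland 5; West 5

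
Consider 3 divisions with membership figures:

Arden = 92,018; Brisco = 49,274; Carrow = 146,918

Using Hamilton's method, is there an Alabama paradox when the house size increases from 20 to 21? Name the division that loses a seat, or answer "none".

At 20 seats: Arden 6, Brisco 4, Carrow 10.
At 21 seats: Arden 7, Brisco 3, Carrow 11.
Brisco drops from 4 to 3.

Brisco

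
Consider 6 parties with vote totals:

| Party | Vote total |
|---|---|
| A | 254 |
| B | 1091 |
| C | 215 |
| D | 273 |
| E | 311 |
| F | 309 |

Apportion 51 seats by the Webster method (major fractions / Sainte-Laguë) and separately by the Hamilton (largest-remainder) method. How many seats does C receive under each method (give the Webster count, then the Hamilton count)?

4 and 5

Webster: A 5, B 23, C 4, D 6, E 7, F 6.
Hamilton: A 5, B 23, C 5, D 6, E 6, F 6.
C gets 4 under Webster and 5 under Hamilton.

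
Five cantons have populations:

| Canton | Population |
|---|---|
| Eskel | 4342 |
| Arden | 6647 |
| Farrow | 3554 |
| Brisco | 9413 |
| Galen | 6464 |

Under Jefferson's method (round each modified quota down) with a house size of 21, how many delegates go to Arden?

Standard divisor 30420/21 ≈ 1448.571; standard quotas: Eskel 2.997, Arden 4.589, Farrow 2.453, Brisco 6.498, Galen 4.462.
Rounding down gives 2, 4, 2, 6, 4 = 18 seats, so the divisor must be adjusted.
With modified divisor 1300: modified quotas Eskel 3.340, Arden 5.113, Farrow 2.734, Brisco 7.241, Galen 4.972.
Rounding down: Eskel 3, Arden 5, Farrow 2, Brisco 7, Galen 4 (total 21).
Arden receives 5.

5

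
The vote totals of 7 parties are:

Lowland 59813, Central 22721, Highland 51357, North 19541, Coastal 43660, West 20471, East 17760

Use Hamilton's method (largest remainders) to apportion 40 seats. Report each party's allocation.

Total 235323; standard divisor 235323/40 ≈ 5883.075.
Standard quotas: Lowland 10.1670, Central 3.8621, Highland 8.7296, North 3.3216, Coastal 7.4213, West 3.4796, East 3.0188.
Lower quotas: Lowland 10, Central 3, Highland 8, North 3, Coastal 7, West 3, East 3 (sum 37, leaving 3 seats).
Remainders in descending order: Central 0.8621, Highland 0.7296, West 0.4796, Coastal 0.4213, North 0.3216, Lowland 0.1670, East 0.0188.
Largest remainders: Central, Highland, West receive the extra seats.

Lowland: 10, Central: 4, Highland: 9, North: 3, Coastal: 7, West: 4, East: 3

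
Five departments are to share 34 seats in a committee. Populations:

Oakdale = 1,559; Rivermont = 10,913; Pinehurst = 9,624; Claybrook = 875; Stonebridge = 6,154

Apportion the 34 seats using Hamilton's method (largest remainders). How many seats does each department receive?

Oakdale 2, Rivermont 13, Pinehurst 11, Claybrook 1, Stonebridge 7

The standard divisor is 29125/34 ≈ 856.618.
Standard quotas: Oakdale 1.8199, Rivermont 12.7396, Pinehurst 11.2349, Claybrook 1.0215, Stonebridge 7.1841.
Lower quotas: Oakdale 1, Rivermont 12, Pinehurst 11, Claybrook 1, Stonebridge 7 (sum 32, leaving 2 seats).
Remainders in descending order: Oakdale 0.8199, Rivermont 0.7396, Pinehurst 0.2349, Stonebridge 0.1841, Claybrook 0.0215.
Largest remainders: Oakdale, Rivermont receive the extra seats.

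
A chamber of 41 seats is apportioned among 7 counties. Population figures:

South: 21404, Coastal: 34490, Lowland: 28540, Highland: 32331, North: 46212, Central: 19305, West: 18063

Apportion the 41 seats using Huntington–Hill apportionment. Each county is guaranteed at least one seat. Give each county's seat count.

With divisor 4930: modified quotas South 4.342, Coastal 6.996, Lowland 5.789, Highland 6.558, North 9.374, Central 3.916, West 3.664.
Geometric-mean thresholds: South √(4·5)=4.472, Coastal √(6·7)=6.481, Lowland √(5·6)=5.477, Highland √(6·7)=6.481, North √(9·10)=9.487, Central √(3·4)=3.464, West √(3·4)=3.464.
Each quota rounded against its threshold gives South 4, Coastal 7, Lowland 6, Highland 7, North 9, Central 4, West 4 (total 41).

South: 4; Coastal: 7; Lowland: 6; Highland: 7; North: 9; Central: 4; West: 4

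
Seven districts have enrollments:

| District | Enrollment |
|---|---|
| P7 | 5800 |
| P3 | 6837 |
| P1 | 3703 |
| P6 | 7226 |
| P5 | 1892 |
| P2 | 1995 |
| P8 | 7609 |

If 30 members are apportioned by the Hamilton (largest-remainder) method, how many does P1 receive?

3

Standard divisor: 35062 ÷ 30 ≈ 1168.733.
Standard quotas: P7 4.9626, P3 5.8499, P1 3.1684, P6 6.1828, P5 1.6188, P2 1.7070, P8 6.5105.
Lower quotas: P7 4, P3 5, P1 3, P6 6, P5 1, P2 1, P8 6 (sum 26, leaving 4 seats).
Remainders in descending order: P7 0.9626, P3 0.8499, P2 0.7070, P5 0.6188, P8 0.5105, P6 0.1828, P1 0.1684.
The surplus seats go to P7, P3, P2, P5.
P1 receives 3.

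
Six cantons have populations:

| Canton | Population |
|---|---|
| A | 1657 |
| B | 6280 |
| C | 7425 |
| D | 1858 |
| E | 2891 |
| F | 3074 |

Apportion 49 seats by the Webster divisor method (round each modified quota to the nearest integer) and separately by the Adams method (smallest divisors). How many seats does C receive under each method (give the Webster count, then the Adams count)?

16 and 15

Webster: A 4, B 13, C 16, D 4, E 6, F 6.
Adams: A 4, B 13, C 15, D 4, E 6, F 7.
C gets 16 under Webster and 15 under Adams.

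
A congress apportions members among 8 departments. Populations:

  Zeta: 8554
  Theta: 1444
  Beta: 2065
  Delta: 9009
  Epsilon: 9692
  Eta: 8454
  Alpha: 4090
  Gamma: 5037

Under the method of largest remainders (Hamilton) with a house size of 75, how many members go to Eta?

Total 48345; standard divisor 48345/75 ≈ 644.6.
Standard quotas: Zeta 13.2702, Theta 2.2401, Beta 3.2035, Delta 13.9761, Epsilon 15.0357, Eta 13.1151, Alpha 6.3450, Gamma 7.8141.
Lower quotas: Zeta 13, Theta 2, Beta 3, Delta 13, Epsilon 15, Eta 13, Alpha 6, Gamma 7 (sum 72, leaving 3 seats).
Remainders in descending order: Delta 0.9761, Gamma 0.8141, Alpha 0.3450, Zeta 0.2702, Theta 0.2401, Beta 0.2035, Eta 0.1151, Epsilon 0.0357.
Largest remainders: Delta, Gamma, Alpha receive the extra seats.
Eta receives 13.

13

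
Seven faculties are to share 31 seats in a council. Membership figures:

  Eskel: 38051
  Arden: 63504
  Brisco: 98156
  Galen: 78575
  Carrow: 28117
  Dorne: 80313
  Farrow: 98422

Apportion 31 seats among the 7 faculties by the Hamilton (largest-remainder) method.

The standard divisor is 485138/31 ≈ 15649.613.
Standard quotas: Eskel 2.4314, Arden 4.0579, Brisco 6.2721, Galen 5.0209, Carrow 1.7967, Dorne 5.1319, Farrow 6.2891.
Lower quotas: Eskel 2, Arden 4, Brisco 6, Galen 5, Carrow 1, Dorne 5, Farrow 6 (sum 29, leaving 2 seats).
Remainders in descending order: Carrow 0.7967, Eskel 0.4314, Farrow 0.2891, Brisco 0.2721, Dorne 0.1319, Arden 0.0579, Galen 0.0209.
The surplus seats go to Carrow, Eskel.

Eskel=3; Arden=4; Brisco=6; Galen=5; Carrow=2; Dorne=5; Farrow=6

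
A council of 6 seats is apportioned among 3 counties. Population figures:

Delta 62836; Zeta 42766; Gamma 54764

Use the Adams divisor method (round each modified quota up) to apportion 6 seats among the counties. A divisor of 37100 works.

Delta 2, Zeta 2, Gamma 2

With modified divisor 37100: modified quotas Delta 1.694, Zeta 1.153, Gamma 1.476.
Rounding up: Delta 2, Zeta 2, Gamma 2 (total 6).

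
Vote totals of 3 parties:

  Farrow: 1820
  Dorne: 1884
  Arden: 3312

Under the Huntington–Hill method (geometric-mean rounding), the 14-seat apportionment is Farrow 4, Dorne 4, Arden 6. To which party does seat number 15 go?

Arden

Priority for the next seat is population ÷ (√(s·(s+1))).
Priorities: Farrow 406.964, Dorne 421.275, Arden 511.053.
Highest priority: Arden.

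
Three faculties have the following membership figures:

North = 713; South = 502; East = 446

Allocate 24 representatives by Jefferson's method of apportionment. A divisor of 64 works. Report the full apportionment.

North=11; South=7; East=6

With modified divisor 64: modified quotas North 11.141, South 7.844, East 6.969.
Rounding down: North 11, South 7, East 6 (total 24).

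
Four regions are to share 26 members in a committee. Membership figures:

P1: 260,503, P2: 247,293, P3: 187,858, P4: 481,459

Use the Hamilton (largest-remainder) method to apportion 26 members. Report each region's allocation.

Total 1177113; standard divisor 1177113/26 ≈ 45273.577.
Standard quotas: P1 5.7540, P2 5.4622, P3 4.1494, P4 10.6344.
Lower quotas: P1 5, P2 5, P3 4, P4 10 (sum 24, leaving 2 seats).
Remainders in descending order: P1 0.7540, P4 0.6344, P2 0.4622, P3 0.1494.
The surplus seats go to P1, P4.

P1 6, P2 5, P3 4, P4 11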